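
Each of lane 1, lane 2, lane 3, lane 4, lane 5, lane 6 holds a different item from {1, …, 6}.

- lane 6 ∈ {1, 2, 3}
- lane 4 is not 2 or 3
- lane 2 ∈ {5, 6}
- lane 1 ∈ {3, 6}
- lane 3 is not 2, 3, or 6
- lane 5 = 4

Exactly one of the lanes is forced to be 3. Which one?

lane 5's domain is down to {4}, so lane 5 = 4. Eliminate 4 elsewhere: lane 3, lane 4.
Among the 5 still-open variables, 2 fits only lane 6 (and all 5 values in {1, 2, 3, 5, 6} must be used), so lane 6 = 2.
The 4 still-open variables together cover exactly {1, 3, 5, 6} — 4 values for 4 variables — and 3 appears only in lane 1's list, so lane 1 = 3.

lane 1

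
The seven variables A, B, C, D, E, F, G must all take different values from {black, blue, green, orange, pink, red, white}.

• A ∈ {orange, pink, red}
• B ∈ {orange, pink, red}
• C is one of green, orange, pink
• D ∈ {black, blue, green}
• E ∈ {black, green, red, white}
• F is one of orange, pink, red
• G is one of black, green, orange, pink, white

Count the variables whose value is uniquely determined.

Among the 7 variables, blue fits only D (and all 7 values in {black, blue, green, orange, pink, red, white} must be used), so D = blue.
The 3 variables A, B, F are confined to {orange, pink, red}, which locks those values in; drop them from C, E, G.
C must be green (only option left). Eliminate green elsewhere: E, G.
Determined: C=green, D=blue. The other variables each still have more than one consistent value. That makes 2.

2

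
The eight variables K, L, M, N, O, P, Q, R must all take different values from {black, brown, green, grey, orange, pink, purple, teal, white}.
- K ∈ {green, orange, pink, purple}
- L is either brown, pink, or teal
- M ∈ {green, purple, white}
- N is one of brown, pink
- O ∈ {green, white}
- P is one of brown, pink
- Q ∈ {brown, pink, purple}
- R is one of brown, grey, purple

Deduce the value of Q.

Among the 8 variables, grey fits only R (and all 8 values in {brown, green, grey, orange, pink, purple, teal, white} must be used), so R = grey.
The 7 still-open variables together cover exactly {brown, green, orange, pink, purple, teal, white} — 7 values for 7 variables — and orange appears only in K's list, so K = orange.
Among the 6 still-open variables, teal fits only L (and all 6 values in {brown, green, pink, purple, teal, white} must be used), so L = teal.
N and P share exactly the 2 values {brown, pink}; by pigeonhole those values go to them, so strike brown, pink from Q.
So Q = purple.

purple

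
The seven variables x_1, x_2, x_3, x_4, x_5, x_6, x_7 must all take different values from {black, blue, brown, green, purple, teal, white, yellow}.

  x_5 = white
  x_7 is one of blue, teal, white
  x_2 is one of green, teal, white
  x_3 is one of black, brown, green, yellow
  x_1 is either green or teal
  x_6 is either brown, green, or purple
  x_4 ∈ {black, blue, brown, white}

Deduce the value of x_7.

x_5 has just one choice, so x_5 = white. Strike white from x_2, x_4, x_7.
x_1 and x_2 share exactly the 2 values {green, teal}; by pigeonhole those values go to them, so strike green, teal from x_3, x_6, x_7.
So x_7 = blue.

blue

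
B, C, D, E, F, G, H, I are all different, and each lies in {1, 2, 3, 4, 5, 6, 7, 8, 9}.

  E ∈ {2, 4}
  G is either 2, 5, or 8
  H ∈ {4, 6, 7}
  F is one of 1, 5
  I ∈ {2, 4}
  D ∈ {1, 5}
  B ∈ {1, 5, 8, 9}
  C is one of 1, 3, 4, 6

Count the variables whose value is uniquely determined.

The 2 variables D and F are confined to {1, 5}, which locks those values in; drop them from B, C, G.
The 2 variables E and I are confined to {2, 4}, which locks those values in; drop them from C, G, H.
G must be 8 (only option left). So B can't be 8.
B must be 9 (only option left).
Determined: B=9, G=8. The other variables each still have more than one consistent value. That makes 2.

2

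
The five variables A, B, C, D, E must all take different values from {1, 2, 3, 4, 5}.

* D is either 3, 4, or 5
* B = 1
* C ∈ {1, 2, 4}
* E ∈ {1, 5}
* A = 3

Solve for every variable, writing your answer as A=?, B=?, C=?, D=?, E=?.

A has just one choice, so A = 3. Strike 3 from D.
B's domain is down to {1}, so B = 1. Remove 1 from C, E.
E's domain is down to {5}, so E = 5. Remove 5 from D.
D's domain is down to {4}, so D = 4. So C can't be 4.
C must be 2 (only option left).

A=3, B=1, C=2, D=4, E=5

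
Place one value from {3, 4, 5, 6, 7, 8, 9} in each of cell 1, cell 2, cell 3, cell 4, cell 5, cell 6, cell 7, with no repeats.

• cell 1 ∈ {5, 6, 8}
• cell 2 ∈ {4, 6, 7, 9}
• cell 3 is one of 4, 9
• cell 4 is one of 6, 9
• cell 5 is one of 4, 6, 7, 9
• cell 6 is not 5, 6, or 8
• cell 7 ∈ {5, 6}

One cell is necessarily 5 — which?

The 7 variables together cover exactly {3, 4, 5, 6, 7, 8, 9} — 7 values for 7 variables — and 3 appears only in cell 6's list, so cell 6 = 3.
The 6 still-open variables together cover exactly {4, 5, 6, 7, 8, 9} — 6 values for 6 variables — and 8 appears only in cell 1's list, so cell 1 = 8.
The 5 still-open variables draw from only 5 values {4, 5, 6, 7, 9}, so each is used; only cell 7 can be 5, hence cell 7 = 5.

cell 7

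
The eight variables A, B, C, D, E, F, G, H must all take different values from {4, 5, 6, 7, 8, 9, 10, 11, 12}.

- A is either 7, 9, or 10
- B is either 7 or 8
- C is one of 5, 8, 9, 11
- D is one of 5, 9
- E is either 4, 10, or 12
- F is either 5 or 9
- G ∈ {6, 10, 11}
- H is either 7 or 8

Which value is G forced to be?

6

The 2 variables B and H are confined to {7, 8}, which locks those values in; drop them from A, C.
The 2 variables D and F are confined to {5, 9}, which locks those values in; drop them from A, C.
A must be 10 (only option left). Eliminate 10 elsewhere: E, G.
C must be 11 (only option left). Eliminate 11 elsewhere: G.
So G = 6.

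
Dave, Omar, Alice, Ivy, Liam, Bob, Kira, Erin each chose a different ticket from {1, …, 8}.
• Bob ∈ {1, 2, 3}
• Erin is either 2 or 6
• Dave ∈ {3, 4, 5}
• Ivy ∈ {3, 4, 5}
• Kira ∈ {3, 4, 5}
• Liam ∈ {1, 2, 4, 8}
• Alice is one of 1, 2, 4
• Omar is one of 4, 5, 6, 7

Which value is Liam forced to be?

The 8 variables together cover exactly {1, 2, 3, 4, 5, 6, 7, 8} — 8 values for 8 variables — and 7 appears only in Omar's list, so Omar = 7.
The 7 still-open variables together cover exactly {1, 2, 3, 4, 5, 6, 8} — 7 values for 7 variables — and 6 appears only in Erin's list, so Erin = 6.
The 6 still-open variables together cover exactly {1, 2, 3, 4, 5, 8} — 6 values for 6 variables — and 8 appears only in Liam's list, so Liam = 8.

8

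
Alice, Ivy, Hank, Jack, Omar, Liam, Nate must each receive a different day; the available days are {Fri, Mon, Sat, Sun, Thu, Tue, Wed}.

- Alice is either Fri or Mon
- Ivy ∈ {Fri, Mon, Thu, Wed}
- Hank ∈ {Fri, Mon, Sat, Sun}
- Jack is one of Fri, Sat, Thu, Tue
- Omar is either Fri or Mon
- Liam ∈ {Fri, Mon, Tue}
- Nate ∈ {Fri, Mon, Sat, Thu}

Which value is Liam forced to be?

Tue

The 7 variables together cover exactly {Fri, Mon, Sat, Sun, Thu, Tue, Wed} — 7 values for 7 variables — and Sun appears only in Hank's list, so Hank = Sun.
The 6 still-open variables draw from only 6 values {Fri, Mon, Sat, Thu, Tue, Wed}, so each is used; only Ivy can be Wed, hence Ivy = Wed.
Alice and Omar share exactly the 2 values {Fri, Mon}; by pigeonhole those values go to them, so strike Fri, Mon from Jack, Liam, Nate.
So Liam = Tue.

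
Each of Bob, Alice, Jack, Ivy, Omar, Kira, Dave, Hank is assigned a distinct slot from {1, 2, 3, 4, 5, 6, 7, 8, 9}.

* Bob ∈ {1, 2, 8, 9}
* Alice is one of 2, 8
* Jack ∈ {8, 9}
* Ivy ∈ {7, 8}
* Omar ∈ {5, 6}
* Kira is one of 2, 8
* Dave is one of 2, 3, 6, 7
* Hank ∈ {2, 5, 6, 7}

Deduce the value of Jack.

9

Among the 8 variables, 1 fits only Bob (and all 8 values in {1, 2, 3, 5, 6, 7, 8, 9} must be used), so Bob = 1.
Among the 7 still-open variables, 3 fits only Dave (and all 7 values in {2, 3, 5, 6, 7, 8, 9} must be used), so Dave = 3.
The 6 still-open variables draw from only 6 values {2, 5, 6, 7, 8, 9}, so each is used; only Jack can be 9, hence Jack = 9.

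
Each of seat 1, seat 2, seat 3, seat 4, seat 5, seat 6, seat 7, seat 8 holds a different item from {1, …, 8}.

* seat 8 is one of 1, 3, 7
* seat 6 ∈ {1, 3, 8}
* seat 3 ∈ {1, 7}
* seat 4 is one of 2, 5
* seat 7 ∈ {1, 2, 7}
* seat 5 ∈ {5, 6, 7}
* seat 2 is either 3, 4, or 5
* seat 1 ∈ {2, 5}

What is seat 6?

8

Among the 8 variables, 4 fits only seat 2 (and all 8 values in {1, 2, 3, 4, 5, 6, 7, 8} must be used), so seat 2 = 4.
The 7 still-open variables draw from only 7 values {1, 2, 3, 5, 6, 7, 8}, so each is used; only seat 5 can be 6, hence seat 5 = 6.
Among the 6 still-open variables, 8 fits only seat 6 (and all 6 values in {1, 2, 3, 5, 7, 8} must be used), so seat 6 = 8.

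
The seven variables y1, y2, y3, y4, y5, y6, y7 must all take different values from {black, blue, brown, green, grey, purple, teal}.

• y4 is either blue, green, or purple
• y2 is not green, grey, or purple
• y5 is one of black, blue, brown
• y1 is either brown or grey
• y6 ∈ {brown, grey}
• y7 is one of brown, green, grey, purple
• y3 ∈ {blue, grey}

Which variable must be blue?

The 7 variables draw from only 7 values {black, blue, brown, green, grey, purple, teal}, so each is used; only y2 can be teal, hence y2 = teal.
Among the 6 still-open variables, black fits only y5 (and all 6 values in {black, blue, brown, green, grey, purple} must be used), so y5 = black.
y1 and y6 share exactly the 2 values {brown, grey}; by pigeonhole those values go to them, so strike brown, grey from y3, y7.
So blue goes to y3.

y3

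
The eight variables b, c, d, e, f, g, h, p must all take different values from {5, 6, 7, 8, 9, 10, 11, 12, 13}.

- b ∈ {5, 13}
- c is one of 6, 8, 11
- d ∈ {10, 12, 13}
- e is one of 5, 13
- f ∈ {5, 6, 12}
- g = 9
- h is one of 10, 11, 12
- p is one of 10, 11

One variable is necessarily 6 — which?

f

g's domain is down to {9}, so g = 9.
Among the 7 still-open variables, 8 fits only c (and all 7 values in {5, 6, 8, 10, 11, 12, 13} must be used), so c = 8.
The 6 still-open variables draw from only 6 values {5, 6, 10, 11, 12, 13}, so each is used; only f can be 6, hence f = 6.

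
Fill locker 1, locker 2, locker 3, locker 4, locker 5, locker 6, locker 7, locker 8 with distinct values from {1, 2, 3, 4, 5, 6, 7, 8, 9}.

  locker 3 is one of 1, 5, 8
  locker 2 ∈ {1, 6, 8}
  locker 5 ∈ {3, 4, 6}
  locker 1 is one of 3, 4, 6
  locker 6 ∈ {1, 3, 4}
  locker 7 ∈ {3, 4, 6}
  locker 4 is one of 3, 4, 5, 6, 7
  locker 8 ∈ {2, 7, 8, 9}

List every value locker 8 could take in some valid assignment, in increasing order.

2, 9

locker 1, locker 5, locker 7 share exactly the 3 values {3, 4, 6}; by pigeonhole those values go to them, so strike 3, 4, 6 from locker 2, locker 4, locker 6.
That leaves locker 6 = 1. Remove 1 from locker 2, locker 3.
locker 2's domain is down to {8}, so locker 2 = 8. Eliminate 8 elsewhere: locker 3, locker 8.
That leaves locker 3 = 5. Eliminate 5 elsewhere: locker 4.
locker 4 must be 7 (only option left). Strike 7 from locker 8.
No further eliminations apply; locker 8 can still be any of 2, 9.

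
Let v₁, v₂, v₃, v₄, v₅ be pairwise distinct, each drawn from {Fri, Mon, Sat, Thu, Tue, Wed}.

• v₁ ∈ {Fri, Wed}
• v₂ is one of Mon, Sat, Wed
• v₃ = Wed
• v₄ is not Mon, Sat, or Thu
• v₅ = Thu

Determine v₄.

v₃'s domain is down to {Wed}, so v₃ = Wed. Remove Wed from v₁, v₂, v₄.
That leaves v₅ = Thu.
v₁ has just one choice, so v₁ = Fri. Remove Fri from v₄.
So v₄ = Tue.

Tue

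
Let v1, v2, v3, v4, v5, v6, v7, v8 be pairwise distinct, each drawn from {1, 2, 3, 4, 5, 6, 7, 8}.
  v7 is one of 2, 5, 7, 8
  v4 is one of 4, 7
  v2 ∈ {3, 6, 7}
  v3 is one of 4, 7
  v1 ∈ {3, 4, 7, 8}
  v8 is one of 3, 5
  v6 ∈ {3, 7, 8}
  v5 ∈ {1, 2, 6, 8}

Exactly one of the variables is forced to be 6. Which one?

v2

The 8 variables together cover exactly {1, 2, 3, 4, 5, 6, 7, 8} — 8 values for 8 variables — and 1 appears only in v5's list, so v5 = 1.
The 7 still-open variables together cover exactly {2, 3, 4, 5, 6, 7, 8} — 7 values for 7 variables — and 2 appears only in v7's list, so v7 = 2.
The 6 still-open variables together cover exactly {3, 4, 5, 6, 7, 8} — 6 values for 6 variables — and 5 appears only in v8's list, so v8 = 5.
Among the 5 still-open variables, 6 fits only v2 (and all 5 values in {3, 4, 6, 7, 8} must be used), so v2 = 6.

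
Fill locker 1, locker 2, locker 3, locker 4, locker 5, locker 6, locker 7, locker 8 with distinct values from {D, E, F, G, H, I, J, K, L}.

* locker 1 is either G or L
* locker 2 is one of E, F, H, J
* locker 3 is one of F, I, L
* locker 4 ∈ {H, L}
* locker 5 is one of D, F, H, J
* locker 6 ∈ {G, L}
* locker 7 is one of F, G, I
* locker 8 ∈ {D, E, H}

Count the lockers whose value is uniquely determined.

1

The 2 variables locker 1 and locker 6 are confined to {G, L}, which locks those values in; drop them from locker 3, locker 4, locker 7.
locker 4's domain is down to {H}, so locker 4 = H. So locker 2, locker 5, locker 8 can't be H.
locker 3 and locker 7 between them cover only {F, I} — a naked pair. Remove those values from locker 2, locker 5.
Determined: locker 4=H. The other lockers each still have more than one consistent value. That makes 1.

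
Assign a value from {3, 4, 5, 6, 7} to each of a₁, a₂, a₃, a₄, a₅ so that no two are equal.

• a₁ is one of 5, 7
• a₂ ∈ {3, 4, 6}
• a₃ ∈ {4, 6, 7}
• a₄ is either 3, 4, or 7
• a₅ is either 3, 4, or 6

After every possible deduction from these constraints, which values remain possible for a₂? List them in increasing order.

Among the 5 variables, 5 fits only a₁ (and all 5 values in {3, 4, 5, 6, 7} must be used), so a₁ = 5.
No further eliminations apply; a₂ can still be any of 3, 4, 6.

3, 4, 6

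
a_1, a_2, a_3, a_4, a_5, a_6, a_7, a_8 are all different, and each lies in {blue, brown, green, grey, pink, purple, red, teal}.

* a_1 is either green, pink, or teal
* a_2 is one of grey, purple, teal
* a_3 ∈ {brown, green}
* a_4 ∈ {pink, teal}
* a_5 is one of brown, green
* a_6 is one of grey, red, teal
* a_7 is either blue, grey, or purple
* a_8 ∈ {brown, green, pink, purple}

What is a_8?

purple

Among the 8 variables, blue fits only a_7 (and all 8 values in {blue, brown, green, grey, pink, purple, red, teal} must be used), so a_7 = blue.
The 7 still-open variables draw from only 7 values {brown, green, grey, pink, purple, red, teal}, so each is used; only a_6 can be red, hence a_6 = red.
The 6 still-open variables draw from only 6 values {brown, green, grey, pink, purple, teal}, so each is used; only a_2 can be grey, hence a_2 = grey.
Among the 5 still-open variables, purple fits only a_8 (and all 5 values in {brown, green, pink, purple, teal} must be used), so a_8 = purple.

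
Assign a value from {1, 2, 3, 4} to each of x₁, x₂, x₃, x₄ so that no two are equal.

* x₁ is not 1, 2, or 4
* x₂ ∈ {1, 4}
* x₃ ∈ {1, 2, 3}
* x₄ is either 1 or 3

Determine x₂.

4

x₁'s domain is down to {3}, so x₁ = 3. Eliminate 3 elsewhere: x₃, x₄.
x₄ has just one choice, so x₄ = 1. Eliminate 1 elsewhere: x₂, x₃.
So x₂ = 4.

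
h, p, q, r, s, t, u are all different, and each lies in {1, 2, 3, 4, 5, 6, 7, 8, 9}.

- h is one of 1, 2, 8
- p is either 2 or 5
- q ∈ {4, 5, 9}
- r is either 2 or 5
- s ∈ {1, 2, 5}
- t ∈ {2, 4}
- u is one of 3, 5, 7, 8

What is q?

p and r between them cover only {2, 5} — a naked pair. Remove those values from h, q, s, t, u.
That leaves s = 1. Strike 1 from h.
t must be 4 (only option left). Remove 4 from q.
So q = 9.

9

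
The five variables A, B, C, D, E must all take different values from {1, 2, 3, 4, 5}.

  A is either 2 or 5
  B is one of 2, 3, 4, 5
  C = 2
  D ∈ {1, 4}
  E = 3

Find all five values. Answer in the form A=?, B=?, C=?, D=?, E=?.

C must be 2 (only option left). Strike 2 from A, B.
That leaves E = 3. Strike 3 from B.
A must be 5 (only option left). Remove 5 from B.
B must be 4 (only option left). Remove 4 from D.
D has just one choice, so D = 1.

A=5, B=4, C=2, D=1, E=3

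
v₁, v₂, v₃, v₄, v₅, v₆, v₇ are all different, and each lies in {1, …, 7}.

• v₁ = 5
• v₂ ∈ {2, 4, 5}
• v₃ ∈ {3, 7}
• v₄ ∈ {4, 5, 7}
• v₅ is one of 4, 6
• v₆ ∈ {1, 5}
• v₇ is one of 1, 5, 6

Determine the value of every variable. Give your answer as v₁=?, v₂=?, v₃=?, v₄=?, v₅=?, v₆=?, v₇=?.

v₁ must be 5 (only option left). Remove 5 from v₂, v₄, v₆, v₇.
That leaves v₆ = 1. Remove 1 from v₇.
v₇ has just one choice, so v₇ = 6. Strike 6 from v₅.
v₅ must be 4 (only option left). So v₂, v₄ can't be 4.
That leaves v₂ = 2.
v₄ has just one choice, so v₄ = 7. Strike 7 from v₃.
v₃ must be 3 (only option left).

v₁=5, v₂=2, v₃=3, v₄=7, v₅=4, v₆=1, v₇=6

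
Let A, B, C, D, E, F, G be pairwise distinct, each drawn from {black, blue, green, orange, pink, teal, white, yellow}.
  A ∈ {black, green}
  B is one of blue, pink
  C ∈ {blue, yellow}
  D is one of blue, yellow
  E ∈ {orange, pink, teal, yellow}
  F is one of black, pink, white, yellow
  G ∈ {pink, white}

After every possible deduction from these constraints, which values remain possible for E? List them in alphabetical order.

orange, teal

The 2 variables C and D are confined to {blue, yellow}, which locks those values in; drop them from B, E, F.
That leaves B = pink. Strike pink from E, F, G.
G must be white (only option left). Strike white from F.
F's domain is down to {black}, so F = black. Remove black from A.
A's domain is down to {green}, so A = green.
No further eliminations apply; E can still be any of orange, teal.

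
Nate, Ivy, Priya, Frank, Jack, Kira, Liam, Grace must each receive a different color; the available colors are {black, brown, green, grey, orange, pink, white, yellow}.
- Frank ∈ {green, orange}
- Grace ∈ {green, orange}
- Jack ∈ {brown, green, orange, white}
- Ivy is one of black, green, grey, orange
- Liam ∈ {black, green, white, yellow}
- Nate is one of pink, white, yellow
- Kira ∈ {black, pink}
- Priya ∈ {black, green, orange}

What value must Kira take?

pink

Among the 8 variables, brown fits only Jack (and all 8 values in {black, brown, green, grey, orange, pink, white, yellow} must be used), so Jack = brown.
The 7 still-open variables draw from only 7 values {black, green, grey, orange, pink, white, yellow}, so each is used; only Ivy can be grey, hence Ivy = grey.
Frank and Grace between them cover only {green, orange} — a naked pair. Remove those values from Priya, Liam.
Priya's domain is down to {black}, so Priya = black. Strike black from Kira, Liam.
So Kira = pink.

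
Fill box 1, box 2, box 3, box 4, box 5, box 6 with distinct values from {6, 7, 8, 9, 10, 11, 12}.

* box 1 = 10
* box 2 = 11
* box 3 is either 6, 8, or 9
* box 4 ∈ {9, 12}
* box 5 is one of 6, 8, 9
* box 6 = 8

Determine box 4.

box 1 has just one choice, so box 1 = 10.
That leaves box 2 = 11.
That leaves box 6 = 8. Eliminate 8 elsewhere: box 3, box 5.
The 3 still-open variables together cover exactly {6, 9, 12} — 3 values for 3 variables — and 12 appears only in box 4's list, so box 4 = 12.

12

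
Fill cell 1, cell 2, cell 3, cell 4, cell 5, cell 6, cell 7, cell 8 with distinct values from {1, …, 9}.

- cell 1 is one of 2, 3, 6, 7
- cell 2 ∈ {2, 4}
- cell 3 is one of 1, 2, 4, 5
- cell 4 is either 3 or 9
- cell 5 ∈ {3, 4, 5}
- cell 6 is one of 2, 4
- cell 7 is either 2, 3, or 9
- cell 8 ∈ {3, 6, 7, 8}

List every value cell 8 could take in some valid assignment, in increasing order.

cell 2 and cell 6 share exactly the 2 values {2, 4}; by pigeonhole those values go to them, so strike 2, 4 from cell 1, cell 3, cell 5, cell 7.
cell 4 and cell 7 share exactly the 2 values {3, 9}; by pigeonhole those values go to them, so strike 3, 9 from cell 1, cell 5, cell 8.
cell 5 must be 5 (only option left). Remove 5 from cell 3.
cell 3 has just one choice, so cell 3 = 1.
No further eliminations apply; cell 8 can still be any of 6, 7, 8.

6, 7, 8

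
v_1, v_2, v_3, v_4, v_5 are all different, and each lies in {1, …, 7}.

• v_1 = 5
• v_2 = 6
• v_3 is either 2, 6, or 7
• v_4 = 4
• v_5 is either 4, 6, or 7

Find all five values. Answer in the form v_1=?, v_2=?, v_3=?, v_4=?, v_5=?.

v_1's domain is down to {5}, so v_1 = 5.
v_2 has just one choice, so v_2 = 6. So v_3, v_5 can't be 6.
That leaves v_4 = 4. Eliminate 4 elsewhere: v_5.
That leaves v_5 = 7. Strike 7 from v_3.
v_3's domain is down to {2}, so v_3 = 2.

v_1=5, v_2=6, v_3=2, v_4=4, v_5=7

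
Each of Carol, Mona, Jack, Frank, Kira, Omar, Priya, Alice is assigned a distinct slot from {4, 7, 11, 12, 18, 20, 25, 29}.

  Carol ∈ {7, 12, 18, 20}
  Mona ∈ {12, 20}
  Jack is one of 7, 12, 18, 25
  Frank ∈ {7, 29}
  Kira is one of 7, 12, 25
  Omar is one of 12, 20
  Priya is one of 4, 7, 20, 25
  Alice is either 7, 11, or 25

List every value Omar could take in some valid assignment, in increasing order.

12, 20

The 8 variables together cover exactly {4, 7, 11, 12, 18, 20, 25, 29} — 8 values for 8 variables — and 4 appears only in Priya's list, so Priya = 4.
The 7 still-open variables draw from only 7 values {7, 11, 12, 18, 20, 25, 29}, so each is used; only Alice can be 11, hence Alice = 11.
The 6 still-open variables draw from only 6 values {7, 12, 18, 20, 25, 29}, so each is used; only Frank can be 29, hence Frank = 29.
The 2 variables Mona and Omar are confined to {12, 20}, which locks those values in; drop them from Carol, Jack, Kira.
No further eliminations apply; Omar can still be any of 12, 20.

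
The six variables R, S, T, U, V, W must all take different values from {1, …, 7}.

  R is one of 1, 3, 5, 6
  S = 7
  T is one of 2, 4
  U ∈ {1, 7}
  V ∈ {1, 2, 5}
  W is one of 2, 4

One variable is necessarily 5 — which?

V

S must be 7 (only option left). Strike 7 from U.
U has just one choice, so U = 1. Strike 1 from R, V.
T and W share exactly the 2 values {2, 4}; by pigeonhole those values go to them, so strike 2, 4 from V.
So 5 goes to V.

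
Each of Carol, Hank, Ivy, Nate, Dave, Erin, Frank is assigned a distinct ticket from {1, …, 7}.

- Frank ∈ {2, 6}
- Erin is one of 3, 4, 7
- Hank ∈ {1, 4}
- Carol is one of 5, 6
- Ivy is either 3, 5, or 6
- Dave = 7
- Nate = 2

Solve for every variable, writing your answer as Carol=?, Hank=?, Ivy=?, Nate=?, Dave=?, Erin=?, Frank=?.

Carol=5, Hank=1, Ivy=3, Nate=2, Dave=7, Erin=4, Frank=6

Nate has just one choice, so Nate = 2. Eliminate 2 elsewhere: Frank.
Dave must be 7 (only option left). Remove 7 from Erin.
That leaves Frank = 6. Eliminate 6 elsewhere: Carol, Ivy.
Carol must be 5 (only option left). Remove 5 from Ivy.
Ivy's domain is down to {3}, so Ivy = 3. Remove 3 from Erin.
That leaves Erin = 4. Eliminate 4 elsewhere: Hank.
Hank has just one choice, so Hank = 1.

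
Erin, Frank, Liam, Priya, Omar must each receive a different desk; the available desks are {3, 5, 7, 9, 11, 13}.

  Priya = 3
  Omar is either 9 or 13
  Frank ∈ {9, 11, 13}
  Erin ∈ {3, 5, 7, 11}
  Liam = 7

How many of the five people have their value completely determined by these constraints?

2

Liam's domain is down to {7}, so Liam = 7. So Erin can't be 7.
That leaves Priya = 3. Eliminate 3 elsewhere: Erin.
Determined: Liam=7, Priya=3. The other people each still have more than one consistent value. That makes 2.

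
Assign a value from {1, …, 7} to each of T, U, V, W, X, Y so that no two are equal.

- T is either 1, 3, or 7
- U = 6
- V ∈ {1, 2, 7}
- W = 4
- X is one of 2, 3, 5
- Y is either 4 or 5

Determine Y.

U's domain is down to {6}, so U = 6.
That leaves W = 4. So Y can't be 4.
So Y = 5.

5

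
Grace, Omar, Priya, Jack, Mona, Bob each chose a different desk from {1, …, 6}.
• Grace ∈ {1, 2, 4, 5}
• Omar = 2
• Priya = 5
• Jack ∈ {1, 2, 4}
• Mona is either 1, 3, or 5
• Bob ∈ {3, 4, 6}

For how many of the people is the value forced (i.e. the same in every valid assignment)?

4

Omar has just one choice, so Omar = 2. Strike 2 from Grace, Jack.
Priya's domain is down to {5}, so Priya = 5. Remove 5 from Grace, Mona.
The 4 still-open variables draw from only 4 values {1, 3, 4, 6}, so each is used; only Bob can be 6, hence Bob = 6.
Among the 3 still-open variables, 3 fits only Mona (and all 3 values in {1, 3, 4} must be used), so Mona = 3.
Determined: Omar=2, Priya=5, Mona=3, Bob=6. The other people each still have more than one consistent value. That makes 4.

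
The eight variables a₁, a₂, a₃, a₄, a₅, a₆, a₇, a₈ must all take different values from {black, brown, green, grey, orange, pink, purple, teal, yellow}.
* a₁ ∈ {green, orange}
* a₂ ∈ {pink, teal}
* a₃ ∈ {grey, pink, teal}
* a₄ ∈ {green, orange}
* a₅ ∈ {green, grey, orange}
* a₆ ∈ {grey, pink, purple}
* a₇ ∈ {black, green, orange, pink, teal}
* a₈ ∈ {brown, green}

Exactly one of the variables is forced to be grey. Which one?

a₅

The 8 variables draw from only 8 values {black, brown, green, grey, orange, pink, purple, teal}, so each is used; only a₇ can be black, hence a₇ = black.
The 7 still-open variables together cover exactly {brown, green, grey, orange, pink, purple, teal} — 7 values for 7 variables — and brown appears only in a₈'s list, so a₈ = brown.
The 6 still-open variables together cover exactly {green, grey, orange, pink, purple, teal} — 6 values for 6 variables — and purple appears only in a₆'s list, so a₆ = purple.
The 2 variables a₁ and a₄ are confined to {green, orange}, which locks those values in; drop them from a₅.
So grey goes to a₅.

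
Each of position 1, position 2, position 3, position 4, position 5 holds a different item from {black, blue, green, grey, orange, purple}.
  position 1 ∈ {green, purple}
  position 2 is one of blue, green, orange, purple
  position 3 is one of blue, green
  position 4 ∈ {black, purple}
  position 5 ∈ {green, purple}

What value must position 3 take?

blue

The 5 variables together cover exactly {black, blue, green, orange, purple} — 5 values for 5 variables — and black appears only in position 4's list, so position 4 = black.
Among the 4 still-open variables, orange fits only position 2 (and all 4 values in {blue, green, orange, purple} must be used), so position 2 = orange.
The 3 still-open variables together cover exactly {blue, green, purple} — 3 values for 3 variables — and blue appears only in position 3's list, so position 3 = blue.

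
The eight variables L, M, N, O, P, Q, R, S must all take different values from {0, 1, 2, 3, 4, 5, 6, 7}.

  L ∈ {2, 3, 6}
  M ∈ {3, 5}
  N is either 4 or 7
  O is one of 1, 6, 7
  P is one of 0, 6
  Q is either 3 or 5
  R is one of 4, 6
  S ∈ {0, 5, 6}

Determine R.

The 8 variables together cover exactly {0, 1, 2, 3, 4, 5, 6, 7} — 8 values for 8 variables — and 1 appears only in O's list, so O = 1.
Among the 7 still-open variables, 2 fits only L (and all 7 values in {0, 2, 3, 4, 5, 6, 7} must be used), so L = 2.
The 6 still-open variables together cover exactly {0, 3, 4, 5, 6, 7} — 6 values for 6 variables — and 7 appears only in N's list, so N = 7.
The 5 still-open variables together cover exactly {0, 3, 4, 5, 6} — 5 values for 5 variables — and 4 appears only in R's list, so R = 4.

4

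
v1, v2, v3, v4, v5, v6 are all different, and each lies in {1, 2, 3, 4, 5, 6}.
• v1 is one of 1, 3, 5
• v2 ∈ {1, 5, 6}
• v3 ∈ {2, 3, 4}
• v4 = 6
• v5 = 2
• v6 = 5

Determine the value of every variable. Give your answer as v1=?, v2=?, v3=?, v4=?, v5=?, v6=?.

v4 must be 6 (only option left). So v2 can't be 6.
That leaves v5 = 2. Remove 2 from v3.
v6's domain is down to {5}, so v6 = 5. Eliminate 5 elsewhere: v1, v2.
v2 must be 1 (only option left). So v1 can't be 1.
That leaves v1 = 3. Eliminate 3 elsewhere: v3.
v3's domain is down to {4}, so v3 = 4.

v1=3, v2=1, v3=4, v4=6, v5=2, v6=5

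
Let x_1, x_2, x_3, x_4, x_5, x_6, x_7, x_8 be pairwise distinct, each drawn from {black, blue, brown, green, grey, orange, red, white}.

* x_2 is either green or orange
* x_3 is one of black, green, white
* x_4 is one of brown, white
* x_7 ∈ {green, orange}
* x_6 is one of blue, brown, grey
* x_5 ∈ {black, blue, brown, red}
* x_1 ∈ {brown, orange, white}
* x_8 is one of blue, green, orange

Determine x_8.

The 8 variables together cover exactly {black, blue, brown, green, grey, orange, red, white} — 8 values for 8 variables — and grey appears only in x_6's list, so x_6 = grey.
The 7 still-open variables together cover exactly {black, blue, brown, green, orange, red, white} — 7 values for 7 variables — and red appears only in x_5's list, so x_5 = red.
The 6 still-open variables draw from only 6 values {black, blue, brown, green, orange, white}, so each is used; only x_3 can be black, hence x_3 = black.
The 5 still-open variables draw from only 5 values {blue, brown, green, orange, white}, so each is used; only x_8 can be blue, hence x_8 = blue.

blue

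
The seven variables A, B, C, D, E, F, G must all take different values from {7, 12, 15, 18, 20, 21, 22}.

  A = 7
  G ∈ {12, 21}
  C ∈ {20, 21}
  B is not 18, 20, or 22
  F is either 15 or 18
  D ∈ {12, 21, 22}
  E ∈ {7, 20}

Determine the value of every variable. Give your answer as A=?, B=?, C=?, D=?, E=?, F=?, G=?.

A's domain is down to {7}, so A = 7. Remove 7 from B, E.
E must be 20 (only option left). Eliminate 20 elsewhere: C.
C must be 21 (only option left). So B, D, G can't be 21.
That leaves G = 12. Strike 12 from B, D.
B has just one choice, so B = 15. Eliminate 15 elsewhere: F.
D's domain is down to {22}, so D = 22.
F must be 18 (only option left).

A=7, B=15, C=21, D=22, E=20, F=18, G=12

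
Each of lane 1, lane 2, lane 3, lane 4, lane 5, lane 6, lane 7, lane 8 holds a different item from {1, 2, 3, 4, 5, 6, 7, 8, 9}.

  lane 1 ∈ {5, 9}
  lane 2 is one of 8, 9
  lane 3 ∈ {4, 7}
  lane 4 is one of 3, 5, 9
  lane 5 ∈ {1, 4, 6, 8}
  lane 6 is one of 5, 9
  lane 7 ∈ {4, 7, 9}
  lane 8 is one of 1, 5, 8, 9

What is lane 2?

8

The 8 variables together cover exactly {1, 3, 4, 5, 6, 7, 8, 9} — 8 values for 8 variables — and 3 appears only in lane 4's list, so lane 4 = 3.
The 7 still-open variables draw from only 7 values {1, 4, 5, 6, 7, 8, 9}, so each is used; only lane 5 can be 6, hence lane 5 = 6.
The 6 still-open variables draw from only 6 values {1, 4, 5, 7, 8, 9}, so each is used; only lane 8 can be 1, hence lane 8 = 1.
Among the 5 still-open variables, 8 fits only lane 2 (and all 5 values in {4, 5, 7, 8, 9} must be used), so lane 2 = 8.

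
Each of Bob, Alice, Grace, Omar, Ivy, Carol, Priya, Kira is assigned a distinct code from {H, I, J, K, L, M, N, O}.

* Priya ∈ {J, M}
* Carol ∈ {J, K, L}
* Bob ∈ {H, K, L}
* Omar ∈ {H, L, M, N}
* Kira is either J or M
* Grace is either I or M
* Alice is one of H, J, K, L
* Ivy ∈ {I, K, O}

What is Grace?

The 8 variables together cover exactly {H, I, J, K, L, M, N, O} — 8 values for 8 variables — and N appears only in Omar's list, so Omar = N.
The 7 still-open variables together cover exactly {H, I, J, K, L, M, O} — 7 values for 7 variables — and O appears only in Ivy's list, so Ivy = O.
Among the 6 still-open variables, I fits only Grace (and all 6 values in {H, I, J, K, L, M} must be used), so Grace = I.

I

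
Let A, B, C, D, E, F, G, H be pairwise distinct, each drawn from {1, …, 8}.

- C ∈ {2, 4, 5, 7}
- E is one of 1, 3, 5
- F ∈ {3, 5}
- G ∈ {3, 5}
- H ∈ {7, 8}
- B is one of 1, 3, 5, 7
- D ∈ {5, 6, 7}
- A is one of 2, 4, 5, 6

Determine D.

The 8 variables together cover exactly {1, 2, 3, 4, 5, 6, 7, 8} — 8 values for 8 variables — and 8 appears only in H's list, so H = 8.
F and G between them cover only {3, 5} — a naked pair. Remove those values from A, B, C, D, E.
E has just one choice, so E = 1. Eliminate 1 elsewhere: B.
B must be 7 (only option left). So C, D can't be 7.
So D = 6.

6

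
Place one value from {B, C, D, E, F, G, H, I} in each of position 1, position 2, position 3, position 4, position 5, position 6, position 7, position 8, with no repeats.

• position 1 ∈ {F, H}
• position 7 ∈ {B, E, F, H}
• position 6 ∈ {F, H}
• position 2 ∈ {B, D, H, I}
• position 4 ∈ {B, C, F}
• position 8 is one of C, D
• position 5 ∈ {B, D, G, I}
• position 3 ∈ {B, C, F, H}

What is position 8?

The 8 variables draw from only 8 values {B, C, D, E, F, G, H, I}, so each is used; only position 7 can be E, hence position 7 = E.
The 7 still-open variables draw from only 7 values {B, C, D, F, G, H, I}, so each is used; only position 5 can be G, hence position 5 = G.
The 6 still-open variables draw from only 6 values {B, C, D, F, H, I}, so each is used; only position 2 can be I, hence position 2 = I.
Among the 5 still-open variables, D fits only position 8 (and all 5 values in {B, C, D, F, H} must be used), so position 8 = D.

D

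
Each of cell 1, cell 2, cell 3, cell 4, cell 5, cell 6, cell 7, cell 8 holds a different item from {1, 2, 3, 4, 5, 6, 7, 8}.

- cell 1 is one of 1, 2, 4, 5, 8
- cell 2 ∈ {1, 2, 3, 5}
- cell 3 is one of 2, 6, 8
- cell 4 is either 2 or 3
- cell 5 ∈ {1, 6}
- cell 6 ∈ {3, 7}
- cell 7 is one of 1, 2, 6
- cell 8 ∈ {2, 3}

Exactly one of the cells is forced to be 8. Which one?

cell 3

The 8 variables together cover exactly {1, 2, 3, 4, 5, 6, 7, 8} — 8 values for 8 variables — and 4 appears only in cell 1's list, so cell 1 = 4.
The 7 still-open variables draw from only 7 values {1, 2, 3, 5, 6, 7, 8}, so each is used; only cell 2 can be 5, hence cell 2 = 5.
The 6 still-open variables draw from only 6 values {1, 2, 3, 6, 7, 8}, so each is used; only cell 6 can be 7, hence cell 6 = 7.
Among the 5 still-open variables, 8 fits only cell 3 (and all 5 values in {1, 2, 3, 6, 8} must be used), so cell 3 = 8.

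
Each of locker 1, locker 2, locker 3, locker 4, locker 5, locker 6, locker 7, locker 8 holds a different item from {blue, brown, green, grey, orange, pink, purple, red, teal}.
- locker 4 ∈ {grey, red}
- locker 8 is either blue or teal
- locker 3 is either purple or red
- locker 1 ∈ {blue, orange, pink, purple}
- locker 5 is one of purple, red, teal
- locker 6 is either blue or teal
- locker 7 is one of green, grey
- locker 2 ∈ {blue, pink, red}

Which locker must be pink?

The 8 variables draw from only 8 values {blue, green, grey, orange, pink, purple, red, teal}, so each is used; only locker 7 can be green, hence locker 7 = green.
The 7 still-open variables together cover exactly {blue, grey, orange, pink, purple, red, teal} — 7 values for 7 variables — and grey appears only in locker 4's list, so locker 4 = grey.
The 6 still-open variables together cover exactly {blue, orange, pink, purple, red, teal} — 6 values for 6 variables — and orange appears only in locker 1's list, so locker 1 = orange.
Among the 5 still-open variables, pink fits only locker 2 (and all 5 values in {blue, pink, purple, red, teal} must be used), so locker 2 = pink.

locker 2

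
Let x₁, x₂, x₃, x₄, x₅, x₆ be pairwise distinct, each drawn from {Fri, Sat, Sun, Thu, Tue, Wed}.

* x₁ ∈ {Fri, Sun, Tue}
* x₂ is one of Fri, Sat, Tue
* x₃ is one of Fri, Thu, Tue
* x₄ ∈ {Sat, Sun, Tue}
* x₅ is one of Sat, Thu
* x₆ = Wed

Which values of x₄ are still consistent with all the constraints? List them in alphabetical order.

x₆'s domain is down to {Wed}, so x₆ = Wed.
No further eliminations apply; x₄ can still be any of Sat, Sun, Tue.

Sat, Sun, Tue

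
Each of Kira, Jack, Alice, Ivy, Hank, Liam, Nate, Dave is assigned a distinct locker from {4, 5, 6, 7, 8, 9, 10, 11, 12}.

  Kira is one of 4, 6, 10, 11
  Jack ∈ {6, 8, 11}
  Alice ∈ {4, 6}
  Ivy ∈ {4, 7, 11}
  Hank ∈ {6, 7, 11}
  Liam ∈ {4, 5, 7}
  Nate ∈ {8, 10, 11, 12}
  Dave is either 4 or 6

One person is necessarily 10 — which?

The 8 variables draw from only 8 values {4, 5, 6, 7, 8, 10, 11, 12}, so each is used; only Liam can be 5, hence Liam = 5.
The 7 still-open variables together cover exactly {4, 6, 7, 8, 10, 11, 12} — 7 values for 7 variables — and 12 appears only in Nate's list, so Nate = 12.
The 6 still-open variables together cover exactly {4, 6, 7, 8, 10, 11} — 6 values for 6 variables — and 8 appears only in Jack's list, so Jack = 8.
Among the 5 still-open variables, 10 fits only Kira (and all 5 values in {4, 6, 7, 10, 11} must be used), so Kira = 10.

Kira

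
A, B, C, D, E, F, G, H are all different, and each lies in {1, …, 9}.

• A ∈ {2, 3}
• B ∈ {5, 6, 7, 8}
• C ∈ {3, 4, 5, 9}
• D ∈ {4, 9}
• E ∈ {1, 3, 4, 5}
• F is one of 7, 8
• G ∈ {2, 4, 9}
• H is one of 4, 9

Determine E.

D and H share exactly the 2 values {4, 9}; by pigeonhole those values go to them, so strike 4, 9 from C, E, G.
G has just one choice, so G = 2. Remove 2 from A.
That leaves A = 3. So C, E can't be 3.
C has just one choice, so C = 5. Strike 5 from B, E.
So E = 1.

1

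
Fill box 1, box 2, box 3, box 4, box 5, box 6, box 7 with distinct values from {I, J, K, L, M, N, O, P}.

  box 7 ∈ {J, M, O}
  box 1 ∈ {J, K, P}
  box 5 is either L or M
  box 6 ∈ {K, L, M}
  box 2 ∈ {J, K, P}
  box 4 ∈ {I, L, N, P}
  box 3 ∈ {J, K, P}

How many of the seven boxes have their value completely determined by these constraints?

The 3 variables box 1, box 2, box 3 are confined to {J, K, P}, which locks those values in; drop them from box 4, box 6, box 7.
box 5 and box 6 share exactly the 2 values {L, M}; by pigeonhole those values go to them, so strike L, M from box 4, box 7.
box 7 must be O (only option left).
Determined: box 7=O. The other boxes each still have more than one consistent value. That makes 1.

1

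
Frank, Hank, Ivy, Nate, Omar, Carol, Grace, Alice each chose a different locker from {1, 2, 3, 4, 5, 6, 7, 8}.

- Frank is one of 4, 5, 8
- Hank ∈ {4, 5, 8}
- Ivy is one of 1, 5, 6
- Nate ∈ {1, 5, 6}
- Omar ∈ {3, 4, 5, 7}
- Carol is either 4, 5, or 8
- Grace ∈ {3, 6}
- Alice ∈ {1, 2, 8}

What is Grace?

The 8 variables draw from only 8 values {1, 2, 3, 4, 5, 6, 7, 8}, so each is used; only Alice can be 2, hence Alice = 2.
The 7 still-open variables draw from only 7 values {1, 3, 4, 5, 6, 7, 8}, so each is used; only Omar can be 7, hence Omar = 7.
The 6 still-open variables together cover exactly {1, 3, 4, 5, 6, 8} — 6 values for 6 variables — and 3 appears only in Grace's list, so Grace = 3.

3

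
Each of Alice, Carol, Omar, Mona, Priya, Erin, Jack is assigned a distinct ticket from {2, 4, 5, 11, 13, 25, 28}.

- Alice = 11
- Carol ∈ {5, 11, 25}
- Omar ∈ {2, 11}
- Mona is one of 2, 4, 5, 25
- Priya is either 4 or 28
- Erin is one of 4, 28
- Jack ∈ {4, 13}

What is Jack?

13

Alice's domain is down to {11}, so Alice = 11. Remove 11 from Carol, Omar.
That leaves Omar = 2. Eliminate 2 elsewhere: Mona.
The 5 still-open variables together cover exactly {4, 5, 13, 25, 28} — 5 values for 5 variables — and 13 appears only in Jack's list, so Jack = 13.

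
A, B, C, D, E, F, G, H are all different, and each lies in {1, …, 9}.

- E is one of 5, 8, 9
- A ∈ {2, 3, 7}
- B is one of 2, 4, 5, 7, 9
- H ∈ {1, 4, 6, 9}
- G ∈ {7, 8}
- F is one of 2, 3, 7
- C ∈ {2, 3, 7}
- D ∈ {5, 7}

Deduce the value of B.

4

A, C, F between them cover only {2, 3, 7} — a naked triple. Remove those values from B, D, G.
D has just one choice, so D = 5. Remove 5 from B, E.
G's domain is down to {8}, so G = 8. Strike 8 from E.
E's domain is down to {9}, so E = 9. Eliminate 9 elsewhere: B, H.
So B = 4.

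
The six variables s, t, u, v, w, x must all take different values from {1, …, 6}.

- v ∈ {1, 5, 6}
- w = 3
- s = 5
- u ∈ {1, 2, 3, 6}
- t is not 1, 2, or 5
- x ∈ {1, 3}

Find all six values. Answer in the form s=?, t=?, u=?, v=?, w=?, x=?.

s=5, t=4, u=2, v=6, w=3, x=1

s must be 5 (only option left). Eliminate 5 elsewhere: v.
w must be 3 (only option left). Remove 3 from t, u, x.
x's domain is down to {1}, so x = 1. Eliminate 1 elsewhere: u, v.
v must be 6 (only option left). So t, u can't be 6.
t must be 4 (only option left).
That leaves u = 2.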